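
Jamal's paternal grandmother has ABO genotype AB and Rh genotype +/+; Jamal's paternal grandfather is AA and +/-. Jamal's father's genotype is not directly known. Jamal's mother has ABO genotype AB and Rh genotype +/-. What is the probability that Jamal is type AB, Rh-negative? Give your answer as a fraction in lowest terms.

Jamal's father's ABO genotype from AB × AA: 1/2 AA, 1/2 AB.
Crossing each possibility with the mother AB and summing P(type AB): 1/2·1/2 + 1/2·1/2 = 1/2.
Similarly for Rh via the father's Rh distribution: P(Rh-) = 1/8.
Independent loci: 1/2 × 1/8 = 1/16.

1/16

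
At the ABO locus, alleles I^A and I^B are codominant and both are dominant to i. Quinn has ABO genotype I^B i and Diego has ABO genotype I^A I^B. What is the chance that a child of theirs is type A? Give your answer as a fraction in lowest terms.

1/4

ABO cross I^B i × I^A I^B → offspring phenotypes: 1/4 A, 1/2 B, 1/4 AB.
So P(type A) = 1/4.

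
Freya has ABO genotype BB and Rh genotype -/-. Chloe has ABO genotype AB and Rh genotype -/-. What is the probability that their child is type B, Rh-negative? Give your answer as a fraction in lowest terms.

ABO cross BB × AB → offspring phenotypes: 1/2 B, 1/2 AB.
Rh cross -/- × -/- → 1 Rh-.
Independent loci: P(type B, Rh-negative) = 1/2 × 1 = 1/2.

1/2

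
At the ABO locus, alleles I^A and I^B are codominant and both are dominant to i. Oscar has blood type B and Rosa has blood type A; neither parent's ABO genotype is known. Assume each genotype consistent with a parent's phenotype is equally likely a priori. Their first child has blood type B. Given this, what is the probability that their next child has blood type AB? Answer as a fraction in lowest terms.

Possible genotypes: Oscar ∈ {I^B I^B, I^B i}; Rosa ∈ {I^A I^A, I^A i}.
Weight each parental genotype pair by prior × P(type-B child):
  I^B I^B × I^A i: posterior weight 2/3; P(next child type AB) = 1/2.
  I^B i × I^A i: posterior weight 1/3; P(next child type AB) = 1/4.
Weighted sum = 5/12.

5/12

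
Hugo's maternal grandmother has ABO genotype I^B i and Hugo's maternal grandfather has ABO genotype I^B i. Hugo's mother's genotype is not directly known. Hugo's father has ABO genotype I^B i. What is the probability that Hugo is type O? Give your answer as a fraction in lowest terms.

1/4

Hugo's mother's ABO genotype from I^B i × I^B i: 1/4 I^B I^B, 1/2 I^B i, 1/4 i i.
Crossing each possibility with the father I^B i and summing P(type O): 1/4·0 + 1/2·1/4 + 1/4·1/2 = 1/4.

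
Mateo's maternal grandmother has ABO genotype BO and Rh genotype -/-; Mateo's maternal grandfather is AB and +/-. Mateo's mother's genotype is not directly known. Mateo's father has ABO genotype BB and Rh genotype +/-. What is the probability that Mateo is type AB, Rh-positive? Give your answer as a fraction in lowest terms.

Mateo's mother's ABO genotype from BO × AB: 1/4 AB, 1/4 AO, 1/4 BB, 1/4 BO.
Crossing each possibility with the father BB and summing P(type AB): 1/4·1/2 + 1/4·1/2 + 1/4·0 + 1/4·0 = 1/4.
Similarly for Rh via the mother's Rh distribution: P(Rh+) = 5/8.
Independent loci: 1/4 × 5/8 = 5/32.

5/32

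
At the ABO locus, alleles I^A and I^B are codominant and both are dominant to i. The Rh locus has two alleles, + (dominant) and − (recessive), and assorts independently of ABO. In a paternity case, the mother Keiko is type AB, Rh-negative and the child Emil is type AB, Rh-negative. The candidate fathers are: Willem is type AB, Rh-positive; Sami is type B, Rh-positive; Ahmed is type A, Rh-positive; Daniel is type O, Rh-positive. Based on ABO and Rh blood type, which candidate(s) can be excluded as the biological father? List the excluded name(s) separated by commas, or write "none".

A candidate is excluded only if no genotype consistent with his phenotype could produce a type AB, Rh-negative child with a type AB, Rh-negative mother.
Daniel (type O, Rh+): no genotype consistent with that phenotype can produce a type-AB Rh- child with a type-AB mother.

Daniel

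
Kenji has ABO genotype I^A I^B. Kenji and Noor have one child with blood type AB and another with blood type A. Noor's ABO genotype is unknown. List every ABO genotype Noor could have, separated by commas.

For each candidate genotype of Noor, check whether crossing it with I^A I^B can produce every observed child phenotype.
  I^A I^A → possible child types {A, AB} ✓
  I^A I^B → possible child types {A, B, AB} ✓
  I^A i → possible child types {A, B, AB} ✓
  I^B I^B → possible child types {B, AB} ✗
  I^B i → possible child types {A, B, AB} ✓
  i i → possible child types {A, B} ✗

I^A I^A, I^A I^B, I^A i, I^B i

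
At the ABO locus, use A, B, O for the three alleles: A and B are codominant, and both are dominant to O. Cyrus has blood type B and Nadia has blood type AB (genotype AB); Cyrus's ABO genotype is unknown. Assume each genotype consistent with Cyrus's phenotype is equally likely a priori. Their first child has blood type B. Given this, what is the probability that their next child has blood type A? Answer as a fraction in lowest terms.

1/8

Possible genotypes: Cyrus ∈ {BB, BO}; Nadia ∈ {AB}.
Weight each parental genotype pair by prior × P(type-B child):
  BB × AB: posterior weight 1/2; P(next child type A) = 0.
  BO × AB: posterior weight 1/2; P(next child type A) = 1/4.
Weighted sum = 1/8.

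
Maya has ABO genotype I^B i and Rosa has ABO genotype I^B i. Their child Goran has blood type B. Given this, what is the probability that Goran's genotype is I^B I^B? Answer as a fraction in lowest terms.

1/3

Cross I^B i × I^B i → 1/4 I^B I^B, 1/2 I^B i, 1/4 i i.
Type-B genotypes among offspring: I^B I^B (1/4), I^B i (1/2); total 3/4.
P(I^B I^B | type B) = (1/4) / (3/4) = 1/3.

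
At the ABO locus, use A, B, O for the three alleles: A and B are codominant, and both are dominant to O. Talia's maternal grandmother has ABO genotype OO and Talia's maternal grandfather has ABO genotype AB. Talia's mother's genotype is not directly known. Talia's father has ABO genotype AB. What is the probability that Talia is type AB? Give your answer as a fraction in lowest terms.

Talia's mother's ABO genotype from OO × AB: 1/2 AO, 1/2 BO.
Crossing each possibility with the father AB and summing P(type AB): 1/2·1/4 + 1/2·1/4 = 1/4.

1/4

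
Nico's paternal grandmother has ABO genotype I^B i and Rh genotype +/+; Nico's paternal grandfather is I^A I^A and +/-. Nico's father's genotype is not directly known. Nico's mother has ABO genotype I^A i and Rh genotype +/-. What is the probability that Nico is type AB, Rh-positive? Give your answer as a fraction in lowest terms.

7/64

Nico's father's ABO genotype from I^B i × I^A I^A: 1/2 I^A I^B, 1/2 I^A i.
Crossing each possibility with the mother I^A i and summing P(type AB): 1/2·1/4 + 1/2·0 = 1/8.
Similarly for Rh via the father's Rh distribution: P(Rh+) = 7/8.
Independent loci: 1/8 × 7/8 = 7/64.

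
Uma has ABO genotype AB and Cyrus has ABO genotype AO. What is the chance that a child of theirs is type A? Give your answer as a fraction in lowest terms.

1/2

ABO cross AB × AO → offspring phenotypes: 1/2 A, 1/4 B, 1/4 AB.
So P(type A) = 1/2.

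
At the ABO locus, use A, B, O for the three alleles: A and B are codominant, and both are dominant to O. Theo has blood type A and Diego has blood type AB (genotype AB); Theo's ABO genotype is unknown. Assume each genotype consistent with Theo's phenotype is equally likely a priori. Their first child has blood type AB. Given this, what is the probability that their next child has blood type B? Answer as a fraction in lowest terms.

Possible genotypes: Theo ∈ {AA, AO}; Diego ∈ {AB}.
Weight each parental genotype pair by prior × P(type-AB child):
  AA × AB: posterior weight 2/3; P(next child type B) = 0.
  AO × AB: posterior weight 1/3; P(next child type B) = 1/4.
Weighted sum = 1/12.

1/12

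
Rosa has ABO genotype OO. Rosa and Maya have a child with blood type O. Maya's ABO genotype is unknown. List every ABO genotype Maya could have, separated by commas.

AO, BO, OO

For each candidate genotype of Maya, check whether crossing it with OO can produce every observed child phenotype.
  AA → possible child types {A} ✗
  AB → possible child types {A, B} ✗
  AO → possible child types {O, A} ✓
  BB → possible child types {B} ✗
  BO → possible child types {O, B} ✓
  OO → possible child types {O} ✓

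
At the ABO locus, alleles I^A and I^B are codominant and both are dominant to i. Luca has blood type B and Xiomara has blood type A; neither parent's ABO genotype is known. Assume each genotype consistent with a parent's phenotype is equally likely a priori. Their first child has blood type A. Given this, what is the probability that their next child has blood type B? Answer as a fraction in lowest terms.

1/12

Possible genotypes: Luca ∈ {I^B I^B, I^B i}; Xiomara ∈ {I^A I^A, I^A i}.
Weight each parental genotype pair by prior × P(type-A child):
  I^B i × I^A I^A: posterior weight 2/3; P(next child type B) = 0.
  I^B i × I^A i: posterior weight 1/3; P(next child type B) = 1/4.
Weighted sum = 1/12.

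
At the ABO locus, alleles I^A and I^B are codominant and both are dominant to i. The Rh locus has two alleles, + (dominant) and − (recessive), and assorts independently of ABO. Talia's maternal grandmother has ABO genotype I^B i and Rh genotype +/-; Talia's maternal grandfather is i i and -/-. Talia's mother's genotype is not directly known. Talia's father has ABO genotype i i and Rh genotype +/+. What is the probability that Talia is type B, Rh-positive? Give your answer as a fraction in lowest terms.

Talia's mother's ABO genotype from I^B i × i i: 1/2 I^B i, 1/2 i i.
Crossing each possibility with the father i i and summing P(type B): 1/2·1/2 + 1/2·0 = 1/4.
Similarly for Rh via the mother's Rh distribution: P(Rh+) = 1.
Independent loci: 1/4 × 1 = 1/4.

1/4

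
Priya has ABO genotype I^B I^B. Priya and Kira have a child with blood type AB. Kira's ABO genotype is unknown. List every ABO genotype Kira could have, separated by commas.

For each candidate genotype of Kira, check whether crossing it with I^B I^B can produce every observed child phenotype.
  I^A I^A → possible child types {AB} ✓
  I^A I^B → possible child types {B, AB} ✓
  I^A i → possible child types {B, AB} ✓
  I^B I^B → possible child types {B} ✗
  I^B i → possible child types {B} ✗
  i i → possible child types {B} ✗

I^A I^A, I^A I^B, I^A i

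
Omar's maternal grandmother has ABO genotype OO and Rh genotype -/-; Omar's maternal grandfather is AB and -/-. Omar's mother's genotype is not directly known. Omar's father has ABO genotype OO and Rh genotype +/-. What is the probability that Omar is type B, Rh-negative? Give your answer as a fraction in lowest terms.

Omar's mother's ABO genotype from OO × AB: 1/2 AO, 1/2 BO.
Crossing each possibility with the father OO and summing P(type B): 1/2·0 + 1/2·1/2 = 1/4.
Similarly for Rh via the mother's Rh distribution: P(Rh-) = 1/2.
Independent loci: 1/4 × 1/2 = 1/8.

1/8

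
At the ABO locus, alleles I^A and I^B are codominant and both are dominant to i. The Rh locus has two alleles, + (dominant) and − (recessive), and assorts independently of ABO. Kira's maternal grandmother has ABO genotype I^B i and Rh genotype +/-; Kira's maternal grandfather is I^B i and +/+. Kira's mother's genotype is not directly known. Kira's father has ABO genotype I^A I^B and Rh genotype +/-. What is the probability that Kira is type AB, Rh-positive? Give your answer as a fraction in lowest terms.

Kira's mother's ABO genotype from I^B i × I^B i: 1/4 I^B I^B, 1/2 I^B i, 1/4 i i.
Crossing each possibility with the father I^A I^B and summing P(type AB): 1/4·1/2 + 1/2·1/4 + 1/4·0 = 1/4.
Similarly for Rh via the mother's Rh distribution: P(Rh+) = 7/8.
Independent loci: 1/4 × 7/8 = 7/32.

7/32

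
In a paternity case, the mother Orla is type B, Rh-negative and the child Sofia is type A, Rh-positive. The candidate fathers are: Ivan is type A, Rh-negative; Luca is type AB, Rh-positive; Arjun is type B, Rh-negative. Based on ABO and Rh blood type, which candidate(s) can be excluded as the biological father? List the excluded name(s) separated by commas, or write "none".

A candidate is excluded only if no genotype consistent with his phenotype could produce a type A, Rh-positive child with a type B, Rh-negative mother.
Ivan (type A, Rh-): no genotype consistent with that phenotype can produce a type-A Rh+ child with a type-B mother.
Arjun (type B, Rh-): no genotype consistent with that phenotype can produce a type-A Rh+ child with a type-B mother.

Ivan, Arjun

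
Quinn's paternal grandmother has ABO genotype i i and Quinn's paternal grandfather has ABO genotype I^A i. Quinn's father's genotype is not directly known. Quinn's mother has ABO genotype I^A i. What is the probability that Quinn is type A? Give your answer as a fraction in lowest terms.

5/8

Quinn's father's ABO genotype from i i × I^A i: 1/2 I^A i, 1/2 i i.
Crossing each possibility with the mother I^A i and summing P(type A): 1/2·3/4 + 1/2·1/2 = 5/8.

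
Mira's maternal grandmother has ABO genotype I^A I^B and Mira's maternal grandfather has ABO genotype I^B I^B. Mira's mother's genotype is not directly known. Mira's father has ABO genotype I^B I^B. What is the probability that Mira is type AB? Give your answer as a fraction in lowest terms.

1/4

Mira's mother's ABO genotype from I^A I^B × I^B I^B: 1/2 I^A I^B, 1/2 I^B I^B.
Crossing each possibility with the father I^B I^B and summing P(type AB): 1/2·1/2 + 1/2·0 = 1/4.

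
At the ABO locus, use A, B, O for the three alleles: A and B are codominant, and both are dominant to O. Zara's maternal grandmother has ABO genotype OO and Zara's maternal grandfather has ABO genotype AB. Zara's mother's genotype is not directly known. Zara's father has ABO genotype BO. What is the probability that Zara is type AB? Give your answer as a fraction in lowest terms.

1/8

Zara's mother's ABO genotype from OO × AB: 1/2 AO, 1/2 BO.
Crossing each possibility with the father BO and summing P(type AB): 1/2·1/4 + 1/2·0 = 1/8.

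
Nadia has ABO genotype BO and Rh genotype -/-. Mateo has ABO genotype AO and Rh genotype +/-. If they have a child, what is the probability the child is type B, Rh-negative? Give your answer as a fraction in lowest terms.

ABO cross BO × AO → offspring phenotypes: 1/4 O, 1/4 A, 1/4 B, 1/4 AB.
Rh cross -/- × +/- → 1/2 Rh+, 1/2 Rh-.
Independent loci: P(type B, Rh-negative) = 1/4 × 1/2 = 1/8.

1/8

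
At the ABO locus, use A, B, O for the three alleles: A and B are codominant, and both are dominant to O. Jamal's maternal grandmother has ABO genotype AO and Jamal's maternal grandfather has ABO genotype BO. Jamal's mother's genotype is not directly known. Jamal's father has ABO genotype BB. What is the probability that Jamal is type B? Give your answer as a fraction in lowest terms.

Jamal's mother's ABO genotype from AO × BO: 1/4 AB, 1/4 AO, 1/4 BO, 1/4 OO.
Crossing each possibility with the father BB and summing P(type B): 1/4·1/2 + 1/4·1/2 + 1/4·1 + 1/4·1 = 3/4.

3/4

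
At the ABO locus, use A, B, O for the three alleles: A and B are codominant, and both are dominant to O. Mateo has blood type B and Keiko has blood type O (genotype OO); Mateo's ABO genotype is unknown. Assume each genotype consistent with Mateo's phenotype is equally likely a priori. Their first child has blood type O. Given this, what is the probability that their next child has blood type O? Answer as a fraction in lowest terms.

1/2

Possible genotypes: Mateo ∈ {BB, BO}; Keiko ∈ {OO}.
Weight each parental genotype pair by prior × P(type-O child):
  BO × OO: posterior weight 1; P(next child type O) = 1/2.
Weighted sum = 1/2.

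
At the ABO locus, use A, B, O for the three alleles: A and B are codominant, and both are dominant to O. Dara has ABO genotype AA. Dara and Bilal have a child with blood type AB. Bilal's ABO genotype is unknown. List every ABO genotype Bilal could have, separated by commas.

AB, BB, BO

For each candidate genotype of Bilal, check whether crossing it with AA can produce every observed child phenotype.
  AA → possible child types {A} ✗
  AB → possible child types {A, AB} ✓
  AO → possible child types {A} ✗
  BB → possible child types {AB} ✓
  BO → possible child types {A, AB} ✓
  OO → possible child types {A} ✗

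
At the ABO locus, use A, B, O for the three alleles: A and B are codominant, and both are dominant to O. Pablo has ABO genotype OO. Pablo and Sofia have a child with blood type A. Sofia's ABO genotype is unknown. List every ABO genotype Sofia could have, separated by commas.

AA, AB, AO

For each candidate genotype of Sofia, check whether crossing it with OO can produce every observed child phenotype.
  AA → possible child types {A} ✓
  AB → possible child types {A, B} ✓
  AO → possible child types {O, A} ✓
  BB → possible child types {B} ✗
  BO → possible child types {O, B} ✗
  OO → possible child types {O} ✗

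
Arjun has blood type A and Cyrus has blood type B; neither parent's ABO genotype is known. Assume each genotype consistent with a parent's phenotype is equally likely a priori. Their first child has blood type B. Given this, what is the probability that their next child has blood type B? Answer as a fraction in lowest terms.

Possible genotypes: Arjun ∈ {I^A I^A, I^A i}; Cyrus ∈ {I^B I^B, I^B i}.
Weight each parental genotype pair by prior × P(type-B child):
  I^A i × I^B I^B: posterior weight 2/3; P(next child type B) = 1/2.
  I^A i × I^B i: posterior weight 1/3; P(next child type B) = 1/4.
Weighted sum = 5/12.

5/12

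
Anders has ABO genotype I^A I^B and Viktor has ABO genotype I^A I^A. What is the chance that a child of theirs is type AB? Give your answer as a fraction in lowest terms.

1/2

ABO cross I^A I^B × I^A I^A → offspring phenotypes: 1/2 A, 1/2 AB.
So P(type AB) = 1/2.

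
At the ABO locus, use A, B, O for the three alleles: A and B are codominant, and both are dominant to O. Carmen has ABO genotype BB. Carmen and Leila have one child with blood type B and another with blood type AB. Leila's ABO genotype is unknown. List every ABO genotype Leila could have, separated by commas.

AB, AO

For each candidate genotype of Leila, check whether crossing it with BB can produce every observed child phenotype.
  AA → possible child types {AB} ✗
  AB → possible child types {B, AB} ✓
  AO → possible child types {B, AB} ✓
  BB → possible child types {B} ✗
  BO → possible child types {B} ✗
  OO → possible child types {B} ✗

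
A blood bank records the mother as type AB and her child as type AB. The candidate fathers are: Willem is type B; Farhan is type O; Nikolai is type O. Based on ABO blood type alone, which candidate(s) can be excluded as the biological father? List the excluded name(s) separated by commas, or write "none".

Farhan, Nikolai

A candidate is excluded only if no genotype consistent with his phenotype could produce a type AB child with a type AB mother.
Farhan (type O): no genotype consistent with that phenotype can produce a type-AB child with a type-AB mother.
Nikolai (type O): no genotype consistent with that phenotype can produce a type-AB child with a type-AB mother.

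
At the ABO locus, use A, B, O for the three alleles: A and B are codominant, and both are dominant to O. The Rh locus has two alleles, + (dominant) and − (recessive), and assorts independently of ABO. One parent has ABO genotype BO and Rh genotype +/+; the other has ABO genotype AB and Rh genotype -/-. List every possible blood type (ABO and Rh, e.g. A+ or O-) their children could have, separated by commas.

Gametes from BO × AB give offspring ABO genotypes AB, AO, BB, BO, i.e. phenotypes A, B, AB.
Rh cross +/+ × -/- → phenotypes Rh+.
Combining independently: A+, B+, AB+.

A+, B+, AB+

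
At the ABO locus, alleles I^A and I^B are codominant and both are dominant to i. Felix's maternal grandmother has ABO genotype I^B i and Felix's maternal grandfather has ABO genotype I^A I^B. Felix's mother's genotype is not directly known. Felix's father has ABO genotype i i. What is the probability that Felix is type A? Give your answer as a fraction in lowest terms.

1/4

Felix's mother's ABO genotype from I^B i × I^A I^B: 1/4 I^A I^B, 1/4 I^A i, 1/4 I^B I^B, 1/4 I^B i.
Crossing each possibility with the father i i and summing P(type A): 1/4·1/2 + 1/4·1/2 + 1/4·0 + 1/4·0 = 1/4.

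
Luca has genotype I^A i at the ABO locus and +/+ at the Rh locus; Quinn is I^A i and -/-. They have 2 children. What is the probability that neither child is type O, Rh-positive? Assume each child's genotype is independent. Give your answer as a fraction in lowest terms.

9/16

ABO cross I^A i × I^A i → 1/4 O, 3/4 A.
Rh cross +/+ × -/- → 1 Rh+; so P(type O, Rh-positive) = 1/4 × 1 = 1/4 per child.
P(not type O, Rh-positive) = 3/4 for one child; (3/4)^2 = 9/16.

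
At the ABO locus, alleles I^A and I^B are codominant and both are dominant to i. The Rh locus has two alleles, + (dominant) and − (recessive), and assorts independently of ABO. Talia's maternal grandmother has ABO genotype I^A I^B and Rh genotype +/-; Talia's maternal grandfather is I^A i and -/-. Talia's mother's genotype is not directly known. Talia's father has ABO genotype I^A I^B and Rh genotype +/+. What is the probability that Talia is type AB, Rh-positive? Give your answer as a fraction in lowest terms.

Talia's mother's ABO genotype from I^A I^B × I^A i: 1/4 I^A I^A, 1/4 I^A I^B, 1/4 I^A i, 1/4 I^B i.
Crossing each possibility with the father I^A I^B and summing P(type AB): 1/4·1/2 + 1/4·1/2 + 1/4·1/4 + 1/4·1/4 = 3/8.
Similarly for Rh via the mother's Rh distribution: P(Rh+) = 1.
Independent loci: 3/8 × 1 = 3/8.

3/8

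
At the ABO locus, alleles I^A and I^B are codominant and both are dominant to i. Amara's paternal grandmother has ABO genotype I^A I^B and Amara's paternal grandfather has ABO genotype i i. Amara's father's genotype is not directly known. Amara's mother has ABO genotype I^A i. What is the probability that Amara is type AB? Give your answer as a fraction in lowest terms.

1/8

Amara's father's ABO genotype from I^A I^B × i i: 1/2 I^A i, 1/2 I^B i.
Crossing each possibility with the mother I^A i and summing P(type AB): 1/2·0 + 1/2·1/4 = 1/8.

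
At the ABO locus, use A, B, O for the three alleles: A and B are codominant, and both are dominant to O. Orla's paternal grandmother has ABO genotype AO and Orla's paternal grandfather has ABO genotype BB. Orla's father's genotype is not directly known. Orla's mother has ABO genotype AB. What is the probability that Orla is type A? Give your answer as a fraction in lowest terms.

Orla's father's ABO genotype from AO × BB: 1/2 AB, 1/2 BO.
Crossing each possibility with the mother AB and summing P(type A): 1/2·1/4 + 1/2·1/4 = 1/4.

1/4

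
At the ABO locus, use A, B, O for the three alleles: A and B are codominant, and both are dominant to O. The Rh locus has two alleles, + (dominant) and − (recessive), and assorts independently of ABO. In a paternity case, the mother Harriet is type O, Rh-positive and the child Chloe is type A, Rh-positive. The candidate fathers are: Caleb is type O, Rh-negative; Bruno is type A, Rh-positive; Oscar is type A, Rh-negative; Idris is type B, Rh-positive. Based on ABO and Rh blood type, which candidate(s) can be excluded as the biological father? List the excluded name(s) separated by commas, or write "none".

A candidate is excluded only if no genotype consistent with his phenotype could produce a type A, Rh-positive child with a type O, Rh-positive mother.
Caleb (type O, Rh-): no genotype consistent with that phenotype can produce a type-A Rh+ child with a type-O mother.
Idris (type B, Rh+): no genotype consistent with that phenotype can produce a type-A Rh+ child with a type-O mother.

Caleb, Idris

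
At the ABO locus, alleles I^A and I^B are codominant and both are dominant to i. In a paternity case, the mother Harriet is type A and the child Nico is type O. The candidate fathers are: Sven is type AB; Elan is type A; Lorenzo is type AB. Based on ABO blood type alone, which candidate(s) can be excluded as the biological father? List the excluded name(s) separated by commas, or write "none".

Sven, Lorenzo

A candidate is excluded only if no genotype consistent with his phenotype could produce a type O child with a type A mother.
Sven (type AB): no genotype consistent with that phenotype can produce a type-O child with a type-A mother.
Lorenzo (type AB): no genotype consistent with that phenotype can produce a type-O child with a type-A mother.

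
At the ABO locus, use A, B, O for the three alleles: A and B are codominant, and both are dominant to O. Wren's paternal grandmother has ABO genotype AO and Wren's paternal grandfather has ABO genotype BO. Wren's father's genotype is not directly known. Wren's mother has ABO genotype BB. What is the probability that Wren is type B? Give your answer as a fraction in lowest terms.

3/4

Wren's father's ABO genotype from AO × BO: 1/4 AB, 1/4 AO, 1/4 BO, 1/4 OO.
Crossing each possibility with the mother BB and summing P(type B): 1/4·1/2 + 1/4·1/2 + 1/4·1 + 1/4·1 = 3/4.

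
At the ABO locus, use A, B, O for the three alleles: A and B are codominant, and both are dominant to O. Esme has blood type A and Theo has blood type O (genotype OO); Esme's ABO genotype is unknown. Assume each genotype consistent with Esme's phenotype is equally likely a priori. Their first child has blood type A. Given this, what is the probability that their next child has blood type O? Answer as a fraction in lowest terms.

Possible genotypes: Esme ∈ {AA, AO}; Theo ∈ {OO}.
Weight each parental genotype pair by prior × P(type-A child):
  AA × OO: posterior weight 2/3; P(next child type O) = 0.
  AO × OO: posterior weight 1/3; P(next child type O) = 1/2.
Weighted sum = 1/6.

1/6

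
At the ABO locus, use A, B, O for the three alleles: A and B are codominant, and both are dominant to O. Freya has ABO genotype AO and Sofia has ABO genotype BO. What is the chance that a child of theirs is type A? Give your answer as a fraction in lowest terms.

ABO cross AO × BO → offspring phenotypes: 1/4 O, 1/4 A, 1/4 B, 1/4 AB.
So P(type A) = 1/4.

1/4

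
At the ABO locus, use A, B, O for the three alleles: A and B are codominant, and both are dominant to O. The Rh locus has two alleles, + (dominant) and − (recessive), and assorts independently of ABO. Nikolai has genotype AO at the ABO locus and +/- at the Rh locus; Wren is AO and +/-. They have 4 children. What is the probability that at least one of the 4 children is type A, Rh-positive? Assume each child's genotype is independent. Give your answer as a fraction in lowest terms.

63135/65536

ABO cross AO × AO → 1/4 O, 3/4 A.
Rh cross +/- × +/- → 3/4 Rh+, 1/4 Rh-; so P(type A, Rh-positive) = 3/4 × 3/4 = 9/16 per child.
P(none) = (7/16)^4 = 2401/65536; P(at least one) = 1 − 2401/65536 = 63135/65536.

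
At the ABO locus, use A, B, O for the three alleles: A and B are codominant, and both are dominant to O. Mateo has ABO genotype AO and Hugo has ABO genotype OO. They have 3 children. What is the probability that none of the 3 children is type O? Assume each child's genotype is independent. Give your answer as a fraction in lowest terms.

ABO cross AO × OO → 1/2 O, 1/2 A.
So P(type O) = 1/2 per child.
P(not type O) = 1/2 for one child; (1/2)^3 = 1/8.

1/8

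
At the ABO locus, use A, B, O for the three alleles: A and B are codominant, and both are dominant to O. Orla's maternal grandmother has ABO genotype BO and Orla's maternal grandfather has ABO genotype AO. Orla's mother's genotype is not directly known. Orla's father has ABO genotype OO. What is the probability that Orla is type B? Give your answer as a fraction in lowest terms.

1/4

Orla's mother's ABO genotype from BO × AO: 1/4 AB, 1/4 AO, 1/4 BO, 1/4 OO.
Crossing each possibility with the father OO and summing P(type B): 1/4·1/2 + 1/4·0 + 1/4·1/2 + 1/4·0 = 1/4.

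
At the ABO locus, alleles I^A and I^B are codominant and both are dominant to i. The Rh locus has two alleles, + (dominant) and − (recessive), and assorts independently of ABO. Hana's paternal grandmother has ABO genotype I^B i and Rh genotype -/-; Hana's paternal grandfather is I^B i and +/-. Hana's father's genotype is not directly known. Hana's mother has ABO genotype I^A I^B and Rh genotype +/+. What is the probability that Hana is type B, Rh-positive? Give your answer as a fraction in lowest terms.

1/2

Hana's father's ABO genotype from I^B i × I^B i: 1/4 I^B I^B, 1/2 I^B i, 1/4 i i.
Crossing each possibility with the mother I^A I^B and summing P(type B): 1/4·1/2 + 1/2·1/2 + 1/4·1/2 = 1/2.
Similarly for Rh via the father's Rh distribution: P(Rh+) = 1.
Independent loci: 1/2 × 1 = 1/2.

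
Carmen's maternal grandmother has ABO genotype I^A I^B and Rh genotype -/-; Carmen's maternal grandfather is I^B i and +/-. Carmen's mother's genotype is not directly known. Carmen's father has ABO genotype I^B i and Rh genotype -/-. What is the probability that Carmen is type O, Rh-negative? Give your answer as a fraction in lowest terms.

3/32

Carmen's mother's ABO genotype from I^A I^B × I^B i: 1/4 I^A I^B, 1/4 I^A i, 1/4 I^B I^B, 1/4 I^B i.
Crossing each possibility with the father I^B i and summing P(type O): 1/4·0 + 1/4·1/4 + 1/4·0 + 1/4·1/4 = 1/8.
Similarly for Rh via the mother's Rh distribution: P(Rh-) = 3/4.
Independent loci: 1/8 × 3/4 = 3/32.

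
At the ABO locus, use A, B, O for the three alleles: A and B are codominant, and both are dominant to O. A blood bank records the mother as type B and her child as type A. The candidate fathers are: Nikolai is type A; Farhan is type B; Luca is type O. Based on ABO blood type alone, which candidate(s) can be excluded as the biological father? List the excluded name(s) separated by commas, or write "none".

Farhan, Luca

A candidate is excluded only if no genotype consistent with his phenotype could produce a type A child with a type B mother.
Farhan (type B): no genotype consistent with that phenotype can produce a type-A child with a type-B mother.
Luca (type O): no genotype consistent with that phenotype can produce a type-A child with a type-B mother.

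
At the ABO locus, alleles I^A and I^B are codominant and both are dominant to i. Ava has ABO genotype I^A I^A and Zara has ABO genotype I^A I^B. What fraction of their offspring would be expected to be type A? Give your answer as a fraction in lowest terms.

1/2

ABO cross I^A I^A × I^A I^B → offspring phenotypes: 1/2 A, 1/2 AB.
So P(type A) = 1/2.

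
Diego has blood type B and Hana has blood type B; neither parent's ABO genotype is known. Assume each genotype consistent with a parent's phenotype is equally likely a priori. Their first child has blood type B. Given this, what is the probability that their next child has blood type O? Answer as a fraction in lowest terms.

1/20

Possible genotypes: Diego ∈ {I^B I^B, I^B i}; Hana ∈ {I^B I^B, I^B i}.
Weight each parental genotype pair by prior × P(type-B child):
  I^B I^B × I^B I^B: posterior weight 4/15; P(next child type O) = 0.
  I^B I^B × I^B i: posterior weight 4/15; P(next child type O) = 0.
  I^B i × I^B I^B: posterior weight 4/15; P(next child type O) = 0.
  I^B i × I^B i: posterior weight 1/5; P(next child type O) = 1/4.
Weighted sum = 1/20.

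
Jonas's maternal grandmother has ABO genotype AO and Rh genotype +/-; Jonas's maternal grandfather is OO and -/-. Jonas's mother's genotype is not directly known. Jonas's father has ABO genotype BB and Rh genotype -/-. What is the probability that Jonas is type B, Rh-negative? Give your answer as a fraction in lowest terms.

9/16

Jonas's mother's ABO genotype from AO × OO: 1/2 AO, 1/2 OO.
Crossing each possibility with the father BB and summing P(type B): 1/2·1/2 + 1/2·1 = 3/4.
Similarly for Rh via the mother's Rh distribution: P(Rh-) = 3/4.
Independent loci: 3/4 × 3/4 = 9/16.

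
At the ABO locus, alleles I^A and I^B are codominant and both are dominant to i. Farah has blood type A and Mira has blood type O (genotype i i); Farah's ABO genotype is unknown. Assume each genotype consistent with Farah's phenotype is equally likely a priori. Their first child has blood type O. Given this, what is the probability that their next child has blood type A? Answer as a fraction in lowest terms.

1/2

Possible genotypes: Farah ∈ {I^A I^A, I^A i}; Mira ∈ {i i}.
Weight each parental genotype pair by prior × P(type-O child):
  I^A i × i i: posterior weight 1; P(next child type A) = 1/2.
Weighted sum = 1/2.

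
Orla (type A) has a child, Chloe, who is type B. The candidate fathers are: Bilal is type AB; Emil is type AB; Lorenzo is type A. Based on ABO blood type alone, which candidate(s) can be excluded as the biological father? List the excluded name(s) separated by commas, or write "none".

Lorenzo

A candidate is excluded only if no genotype consistent with his phenotype could produce a type B child with a type A mother.
Lorenzo (type A): no genotype consistent with that phenotype can produce a type-B child with a type-A mother.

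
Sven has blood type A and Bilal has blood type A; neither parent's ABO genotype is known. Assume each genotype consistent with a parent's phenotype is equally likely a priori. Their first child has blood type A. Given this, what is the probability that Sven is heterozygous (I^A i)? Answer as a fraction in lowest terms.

Possible genotypes: Sven ∈ {I^A I^A, I^A i}; Bilal ∈ {I^A I^A, I^A i}.
Weight each parental genotype pair by prior × P(type-A child):
  I^A I^A × I^A I^A: posterior weight 4/15.
  I^A I^A × I^A i: posterior weight 4/15.
  I^A i × I^A I^A: posterior weight 4/15.
  I^A i × I^A i: posterior weight 1/5.
Sum the posterior weight over pairs where Sven is I^A i: 7/15.

7/15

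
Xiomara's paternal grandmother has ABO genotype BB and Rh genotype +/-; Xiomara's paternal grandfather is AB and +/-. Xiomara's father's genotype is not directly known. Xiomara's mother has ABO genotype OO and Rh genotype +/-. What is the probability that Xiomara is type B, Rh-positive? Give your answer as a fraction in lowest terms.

9/16

Xiomara's father's ABO genotype from BB × AB: 1/2 AB, 1/2 BB.
Crossing each possibility with the mother OO and summing P(type B): 1/2·1/2 + 1/2·1 = 3/4.
Similarly for Rh via the father's Rh distribution: P(Rh+) = 3/4.
Independent loci: 3/4 × 3/4 = 9/16.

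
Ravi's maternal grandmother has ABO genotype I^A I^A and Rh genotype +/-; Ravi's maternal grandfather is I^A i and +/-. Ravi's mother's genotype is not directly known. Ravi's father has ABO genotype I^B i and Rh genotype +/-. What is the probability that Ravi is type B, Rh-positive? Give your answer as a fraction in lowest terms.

3/32

Ravi's mother's ABO genotype from I^A I^A × I^A i: 1/2 I^A I^A, 1/2 I^A i.
Crossing each possibility with the father I^B i and summing P(type B): 1/2·0 + 1/2·1/4 = 1/8.
Similarly for Rh via the mother's Rh distribution: P(Rh+) = 3/4.
Independent loci: 1/8 × 3/4 = 3/32.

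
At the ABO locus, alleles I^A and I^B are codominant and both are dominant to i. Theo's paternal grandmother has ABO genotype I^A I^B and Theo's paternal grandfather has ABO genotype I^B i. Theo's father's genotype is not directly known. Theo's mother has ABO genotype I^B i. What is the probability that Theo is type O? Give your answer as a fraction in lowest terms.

1/8

Theo's father's ABO genotype from I^A I^B × I^B i: 1/4 I^A I^B, 1/4 I^A i, 1/4 I^B I^B, 1/4 I^B i.
Crossing each possibility with the mother I^B i and summing P(type O): 1/4·0 + 1/4·1/4 + 1/4·0 + 1/4·1/4 = 1/8.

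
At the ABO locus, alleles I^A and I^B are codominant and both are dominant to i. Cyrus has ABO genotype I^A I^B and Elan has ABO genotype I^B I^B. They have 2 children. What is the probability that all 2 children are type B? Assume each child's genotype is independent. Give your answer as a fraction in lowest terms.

1/4

ABO cross I^A I^B × I^B I^B → 1/2 B, 1/2 AB.
So P(type B) = 1/2 per child.
All 2 independent: (1/2)^2 = 1/4.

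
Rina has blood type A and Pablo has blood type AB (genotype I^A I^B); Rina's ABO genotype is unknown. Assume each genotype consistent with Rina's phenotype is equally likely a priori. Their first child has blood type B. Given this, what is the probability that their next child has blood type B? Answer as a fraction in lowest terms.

Possible genotypes: Rina ∈ {I^A I^A, I^A i}; Pablo ∈ {I^A I^B}.
Weight each parental genotype pair by prior × P(type-B child):
  I^A i × I^A I^B: posterior weight 1; P(next child type B) = 1/4.
Weighted sum = 1/4.

1/4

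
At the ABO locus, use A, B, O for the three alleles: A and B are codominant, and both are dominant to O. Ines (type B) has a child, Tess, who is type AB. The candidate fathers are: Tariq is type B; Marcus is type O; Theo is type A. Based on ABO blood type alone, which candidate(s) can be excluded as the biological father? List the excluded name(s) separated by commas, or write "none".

A candidate is excluded only if no genotype consistent with his phenotype could produce a type AB child with a type B mother.
Tariq (type B): no genotype consistent with that phenotype can produce a type-AB child with a type-B mother.
Marcus (type O): no genotype consistent with that phenotype can produce a type-AB child with a type-B mother.

Tariq, Marcus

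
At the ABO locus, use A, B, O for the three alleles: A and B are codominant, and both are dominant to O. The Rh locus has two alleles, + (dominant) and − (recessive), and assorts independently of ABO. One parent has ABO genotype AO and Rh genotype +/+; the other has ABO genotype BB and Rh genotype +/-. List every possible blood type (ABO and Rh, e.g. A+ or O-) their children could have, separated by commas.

Gametes from AO × BB give offspring ABO genotypes AB, BO, i.e. phenotypes B, AB.
Rh cross +/+ × +/- → phenotypes Rh+.
Combining independently: B+, AB+.

B+, AB+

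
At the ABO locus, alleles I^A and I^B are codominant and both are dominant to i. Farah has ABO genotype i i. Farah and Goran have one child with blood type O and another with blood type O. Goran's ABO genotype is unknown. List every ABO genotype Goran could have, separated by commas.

For each candidate genotype of Goran, check whether crossing it with i i can produce every observed child phenotype.
  I^A I^A → possible child types {A} ✗
  I^A I^B → possible child types {A, B} ✗
  I^A i → possible child types {O, A} ✓
  I^B I^B → possible child types {B} ✗
  I^B i → possible child types {O, B} ✓
  i i → possible child types {O} ✓

I^A i, I^B i, i i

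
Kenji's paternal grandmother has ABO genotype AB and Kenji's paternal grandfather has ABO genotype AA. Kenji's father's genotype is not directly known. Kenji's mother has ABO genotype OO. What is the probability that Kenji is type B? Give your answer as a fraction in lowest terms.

1/4

Kenji's father's ABO genotype from AB × AA: 1/2 AA, 1/2 AB.
Crossing each possibility with the mother OO and summing P(type B): 1/2·0 + 1/2·1/2 = 1/4.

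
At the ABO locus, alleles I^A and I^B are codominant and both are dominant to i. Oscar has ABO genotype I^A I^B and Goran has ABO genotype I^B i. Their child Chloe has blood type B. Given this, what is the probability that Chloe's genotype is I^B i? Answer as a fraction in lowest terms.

1/2

Cross I^A I^B × I^B i → 1/4 I^A I^B, 1/4 I^A i, 1/4 I^B I^B, 1/4 I^B i.
Type-B genotypes among offspring: I^B I^B (1/4), I^B i (1/4); total 1/2.
P(I^B i | type B) = (1/4) / (1/2) = 1/2.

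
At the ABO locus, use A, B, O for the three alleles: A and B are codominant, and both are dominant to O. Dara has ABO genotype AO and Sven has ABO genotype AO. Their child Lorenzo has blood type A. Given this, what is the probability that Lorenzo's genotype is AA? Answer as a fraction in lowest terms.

Cross AO × AO → 1/4 AA, 1/2 AO, 1/4 OO.
Type-A genotypes among offspring: AA (1/4), AO (1/2); total 3/4.
P(AA | type A) = (1/4) / (3/4) = 1/3.

1/3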